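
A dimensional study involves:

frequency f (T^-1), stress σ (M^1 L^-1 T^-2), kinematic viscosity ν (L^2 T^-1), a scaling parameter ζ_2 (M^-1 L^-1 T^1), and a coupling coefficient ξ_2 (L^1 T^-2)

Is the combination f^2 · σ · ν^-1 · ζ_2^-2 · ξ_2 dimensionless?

Sum the exponent of each base dimension across the product:
  M: 2·[f]_M + [σ]_M − [ν]_M − 2·[ζ_2]_M + [ξ_2]_M = 2·(0) + (1) − (0) − 2·(-1) + (0) = 3
  L: 2·[f]_L + [σ]_L − [ν]_L − 2·[ζ_2]_L + [ξ_2]_L = 2·(0) + (-1) − (2) − 2·(-1) + (1) = 0
  T: 2·[f]_T + [σ]_T − [ν]_T − 2·[ζ_2]_T + [ξ_2]_T = 2·(-1) + (-2) − (-1) − 2·(1) + (-2) = -7
Net dimensions [M³ T⁻⁷] ≠ [1] — not dimensionless.

no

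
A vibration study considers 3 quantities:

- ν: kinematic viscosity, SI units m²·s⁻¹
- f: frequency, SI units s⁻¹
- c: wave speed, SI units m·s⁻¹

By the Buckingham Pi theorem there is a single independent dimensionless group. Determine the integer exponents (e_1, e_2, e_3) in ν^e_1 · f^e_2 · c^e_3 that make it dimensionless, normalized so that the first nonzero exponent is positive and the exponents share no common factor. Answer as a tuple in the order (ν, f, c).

(1, 1, -2)

L: e_1·(2) + e_2·(0) + e_3·(1) = 0
T: e_1·(-1) + e_2·(-1) + e_3·(-1) = 0
Solving this homogeneous linear system for the smallest-integer solution (first nonzero entry positive) gives (1, 1, -2).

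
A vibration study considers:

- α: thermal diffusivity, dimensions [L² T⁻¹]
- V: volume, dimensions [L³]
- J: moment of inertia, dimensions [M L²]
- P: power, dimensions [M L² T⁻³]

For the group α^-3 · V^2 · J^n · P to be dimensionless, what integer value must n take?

-1

Balance the M exponent: (1)·n from J, plus −3·(0) + 2·(0) + (1) = 1 from the rest, must sum to zero.
n + 1 = 0, so n = -1.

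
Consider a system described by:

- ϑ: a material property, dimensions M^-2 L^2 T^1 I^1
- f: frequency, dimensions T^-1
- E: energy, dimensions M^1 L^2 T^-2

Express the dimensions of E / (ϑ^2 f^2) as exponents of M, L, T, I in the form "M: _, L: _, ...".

Collect each base-dimension exponent across the product:
  M: −2·(-2) − 2·(0) + (1) = 5
  L: −2·(2) − 2·(0) + (2) = -2
  T: −2·(1) − 2·(-1) + (-2) = -2
  I: −2·(1) − 2·(0) + (0) = -2
So the dimensions are [M⁵ L⁻² T⁻² I⁻²].

M: 5, L: -2, T: -2, I: -2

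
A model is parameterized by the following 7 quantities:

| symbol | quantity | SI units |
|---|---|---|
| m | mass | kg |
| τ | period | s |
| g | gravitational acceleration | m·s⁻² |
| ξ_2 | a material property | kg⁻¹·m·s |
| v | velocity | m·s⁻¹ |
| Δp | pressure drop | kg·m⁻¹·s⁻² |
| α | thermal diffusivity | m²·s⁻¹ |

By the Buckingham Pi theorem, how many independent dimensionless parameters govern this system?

4

There are 7 variables and 3 base dimensions (M, L, T).
The dimension matrix has rank 3.
Independent dimensionless groups: 7 − 3 = 4.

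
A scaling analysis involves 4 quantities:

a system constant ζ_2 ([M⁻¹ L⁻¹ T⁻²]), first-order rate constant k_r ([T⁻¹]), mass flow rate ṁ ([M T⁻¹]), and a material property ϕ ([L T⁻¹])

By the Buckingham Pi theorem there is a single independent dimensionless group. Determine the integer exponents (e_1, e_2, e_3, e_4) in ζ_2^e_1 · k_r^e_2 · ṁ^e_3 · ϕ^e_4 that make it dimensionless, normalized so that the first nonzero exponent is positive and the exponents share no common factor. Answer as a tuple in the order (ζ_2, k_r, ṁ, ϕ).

M: e_1·(-1) + e_2·(0) + e_3·(1) + e_4·(0) = 0
L: e_1·(-1) + e_2·(0) + e_3·(0) + e_4·(1) = 0
T: e_1·(-2) + e_2·(-1) + e_3·(-1) + e_4·(-1) = 0
Solving this homogeneous linear system for the smallest-integer solution (first nonzero entry positive) gives (1, -4, 1, 1).

(1, -4, 1, 1)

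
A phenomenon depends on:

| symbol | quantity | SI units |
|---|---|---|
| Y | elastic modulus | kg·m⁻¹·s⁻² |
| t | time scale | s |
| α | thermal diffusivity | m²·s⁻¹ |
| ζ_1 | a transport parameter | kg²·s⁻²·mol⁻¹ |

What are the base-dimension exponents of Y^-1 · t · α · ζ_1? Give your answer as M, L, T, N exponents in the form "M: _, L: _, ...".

Collect each base-dimension exponent across the product:
  M: −(1) + (0) + (0) + (2) = 1
  L: −(-1) + (0) + (2) + (0) = 3
  T: −(-2) + (1) + (-1) + (-2) = 0
  N: −(0) + (0) + (0) + (-1) = -1
So the dimensions are [M L³ N⁻¹].

M: 1, L: 3, T: 0, N: -1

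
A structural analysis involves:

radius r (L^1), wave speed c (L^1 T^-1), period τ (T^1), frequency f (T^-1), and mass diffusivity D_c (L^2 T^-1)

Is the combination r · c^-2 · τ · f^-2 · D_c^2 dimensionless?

no

Sum the exponent of each base dimension across the product:
  L: [r]_L − 2·[c]_L + [τ]_L − 2·[f]_L + 2·[D_c]_L = (1) − 2·(1) + (0) − 2·(0) + 2·(2) = 3
  T: [r]_T − 2·[c]_T + [τ]_T − 2·[f]_T + 2·[D_c]_T = (0) − 2·(-1) + (1) − 2·(-1) + 2·(-1) = 3
Net dimensions [L³ T³] ≠ [1] — not dimensionless.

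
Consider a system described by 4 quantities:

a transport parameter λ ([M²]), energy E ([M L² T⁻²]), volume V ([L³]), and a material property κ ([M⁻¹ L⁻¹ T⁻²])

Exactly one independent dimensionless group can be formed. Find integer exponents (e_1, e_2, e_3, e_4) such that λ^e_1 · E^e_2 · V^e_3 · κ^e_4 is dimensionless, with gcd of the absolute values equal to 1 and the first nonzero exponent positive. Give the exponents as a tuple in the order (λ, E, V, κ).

(1, -1, 1, 1)

M: e_1·(2) + e_2·(1) + e_3·(0) + e_4·(-1) = 0
L: e_1·(0) + e_2·(2) + e_3·(3) + e_4·(-1) = 0
T: e_1·(0) + e_2·(-2) + e_3·(0) + e_4·(-2) = 0
Solving this homogeneous linear system for the smallest-integer solution (first nonzero entry positive) gives (1, -1, 1, 1).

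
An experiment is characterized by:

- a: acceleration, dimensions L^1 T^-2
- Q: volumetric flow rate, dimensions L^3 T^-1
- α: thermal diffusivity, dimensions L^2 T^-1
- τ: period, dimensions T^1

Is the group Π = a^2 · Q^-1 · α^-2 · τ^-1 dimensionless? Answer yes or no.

Sum the exponent of each base dimension across the product:
  L: 2·[a]_L − [Q]_L − 2·[α]_L − [τ]_L = 2·(1) − (3) − 2·(2) − (0) = -5
  T: 2·[a]_T − [Q]_T − 2·[α]_T − [τ]_T = 2·(-2) − (-1) − 2·(-1) − (1) = -2
Net dimensions [L⁻⁵ T⁻²] ≠ [1] — not dimensionless.

no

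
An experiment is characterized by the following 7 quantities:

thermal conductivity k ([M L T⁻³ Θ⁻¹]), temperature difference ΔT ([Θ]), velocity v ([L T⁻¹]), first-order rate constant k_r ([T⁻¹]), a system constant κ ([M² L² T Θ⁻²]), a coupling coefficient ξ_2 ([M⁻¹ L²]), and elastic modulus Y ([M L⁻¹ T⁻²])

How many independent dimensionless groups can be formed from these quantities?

There are 7 variables and 4 base dimensions (M, L, T, Θ).
The dimension matrix has rank 4.
Independent dimensionless groups: 7 − 4 = 3.

3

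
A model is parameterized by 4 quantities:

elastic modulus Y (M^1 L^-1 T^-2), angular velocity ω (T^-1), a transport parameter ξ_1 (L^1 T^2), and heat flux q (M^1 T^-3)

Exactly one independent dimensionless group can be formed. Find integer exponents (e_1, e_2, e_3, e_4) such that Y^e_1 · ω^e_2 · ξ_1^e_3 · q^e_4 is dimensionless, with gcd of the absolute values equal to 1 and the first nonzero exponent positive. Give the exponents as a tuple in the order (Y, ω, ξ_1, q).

M: e_1·(1) + e_2·(0) + e_3·(0) + e_4·(1) = 0
L: e_1·(-1) + e_2·(0) + e_3·(1) + e_4·(0) = 0
T: e_1·(-2) + e_2·(-1) + e_3·(2) + e_4·(-3) = 0
Solving this homogeneous linear system for the smallest-integer solution (first nonzero entry positive) gives (1, 3, 1, -1).

(1, 3, 1, -1)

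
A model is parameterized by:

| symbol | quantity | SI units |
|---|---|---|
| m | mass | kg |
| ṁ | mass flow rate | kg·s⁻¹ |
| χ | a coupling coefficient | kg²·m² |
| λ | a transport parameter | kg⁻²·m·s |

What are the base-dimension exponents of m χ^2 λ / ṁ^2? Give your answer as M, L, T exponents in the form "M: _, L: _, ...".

Collect each base-dimension exponent across the product:
  M: (1) − 2·(1) + 2·(2) + (-2) = 1
  L: (0) − 2·(0) + 2·(2) + (1) = 5
  T: (0) − 2·(-1) + 2·(0) + (1) = 3
So the dimensions are [M L⁵ T³].

M: 1, L: 5, T: 3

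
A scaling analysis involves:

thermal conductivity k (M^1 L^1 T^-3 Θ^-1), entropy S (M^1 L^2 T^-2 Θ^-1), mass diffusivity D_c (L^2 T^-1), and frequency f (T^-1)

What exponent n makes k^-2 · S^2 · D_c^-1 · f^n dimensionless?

3

Balance the T exponent: (-1)·n from f, plus −2·(-3) + 2·(-2) − (-1) = 3 from the rest, must sum to zero.
−n + 3 = 0, so n = 3.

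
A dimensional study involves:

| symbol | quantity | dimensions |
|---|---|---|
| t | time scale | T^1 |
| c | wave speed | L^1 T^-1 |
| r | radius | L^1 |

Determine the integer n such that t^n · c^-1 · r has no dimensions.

Balance the T exponent: (1)·n from t, plus −(-1) + (0) = 1 from the rest, must sum to zero.
n + 1 = 0, so n = -1.

-1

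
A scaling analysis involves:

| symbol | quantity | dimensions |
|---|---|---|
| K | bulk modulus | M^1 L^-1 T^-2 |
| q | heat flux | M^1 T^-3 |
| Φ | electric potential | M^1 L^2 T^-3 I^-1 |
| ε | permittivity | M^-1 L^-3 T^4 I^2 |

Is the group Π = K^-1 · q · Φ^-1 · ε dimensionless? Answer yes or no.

Sum the exponent of each base dimension across the product:
  M: −[K]_M + [q]_M − [Φ]_M + [ε]_M = −(1) + (1) − (1) + (-1) = -2
  L: −[K]_L + [q]_L − [Φ]_L + [ε]_L = −(-1) + (0) − (2) + (-3) = -4
  T: −[K]_T + [q]_T − [Φ]_T + [ε]_T = −(-2) + (-3) − (-3) + (4) = 6
  I: −[K]_I + [q]_I − [Φ]_I + [ε]_I = −(0) + (0) − (-1) + (2) = 3
Net dimensions [M⁻² L⁻⁴ T⁶ I³] ≠ [1] — not dimensionless.

no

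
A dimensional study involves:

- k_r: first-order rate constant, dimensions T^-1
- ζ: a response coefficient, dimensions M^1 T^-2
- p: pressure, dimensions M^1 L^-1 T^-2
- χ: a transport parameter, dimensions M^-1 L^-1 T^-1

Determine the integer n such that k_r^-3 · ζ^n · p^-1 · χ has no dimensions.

Balance the M exponent: (1)·n from ζ, plus −3·(0) − (1) + (-1) = -2 from the rest, must sum to zero.
n − 2 = 0, so n = 2.

2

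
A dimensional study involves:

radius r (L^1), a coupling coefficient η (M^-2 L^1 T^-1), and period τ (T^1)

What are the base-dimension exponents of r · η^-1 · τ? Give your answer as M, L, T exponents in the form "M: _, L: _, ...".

Collect each base-dimension exponent across the product:
  M: (0) − (-2) + (0) = 2
  L: (1) − (1) + (0) = 0
  T: (0) − (-1) + (1) = 2
So the dimensions are [M² T²].

M: 2, L: 0, T: 2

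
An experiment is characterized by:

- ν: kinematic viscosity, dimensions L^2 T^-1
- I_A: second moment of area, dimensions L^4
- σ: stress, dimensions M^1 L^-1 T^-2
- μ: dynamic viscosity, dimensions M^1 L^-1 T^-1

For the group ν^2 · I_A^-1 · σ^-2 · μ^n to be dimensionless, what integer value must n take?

2

Balance the M exponent: (1)·n from μ, plus 2·(0) − (0) − 2·(1) = -2 from the rest, must sum to zero.
n − 2 = 0, so n = 2.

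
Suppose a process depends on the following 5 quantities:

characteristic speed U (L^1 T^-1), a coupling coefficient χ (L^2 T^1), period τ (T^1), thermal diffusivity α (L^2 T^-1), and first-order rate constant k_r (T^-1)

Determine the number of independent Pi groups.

3

There are 5 variables and 2 base dimensions (L, T).
The dimension matrix has rank 2.
Independent dimensionless groups: 5 − 2 = 3.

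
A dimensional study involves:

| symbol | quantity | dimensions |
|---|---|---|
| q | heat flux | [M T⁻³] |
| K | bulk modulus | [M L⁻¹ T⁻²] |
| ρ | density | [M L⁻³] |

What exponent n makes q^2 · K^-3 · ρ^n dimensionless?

Balance the M exponent: (1)·n from ρ, plus 2·(1) − 3·(1) = -1 from the rest, must sum to zero.
n − 1 = 0, so n = 1.

1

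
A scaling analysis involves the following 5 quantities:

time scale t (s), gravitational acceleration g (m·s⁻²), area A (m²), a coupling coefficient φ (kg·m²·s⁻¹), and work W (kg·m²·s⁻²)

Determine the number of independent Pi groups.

There are 5 variables and 3 base dimensions (M, L, T).
The dimension matrix has rank 3.
Independent dimensionless groups: 5 − 3 = 2.

2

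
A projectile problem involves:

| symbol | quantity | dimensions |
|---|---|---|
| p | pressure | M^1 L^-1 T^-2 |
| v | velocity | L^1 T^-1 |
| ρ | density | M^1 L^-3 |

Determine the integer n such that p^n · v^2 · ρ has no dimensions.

Balance the M exponent: (1)·n from p, plus 2·(0) + (1) = 1 from the rest, must sum to zero.
n + 1 = 0, so n = -1.

-1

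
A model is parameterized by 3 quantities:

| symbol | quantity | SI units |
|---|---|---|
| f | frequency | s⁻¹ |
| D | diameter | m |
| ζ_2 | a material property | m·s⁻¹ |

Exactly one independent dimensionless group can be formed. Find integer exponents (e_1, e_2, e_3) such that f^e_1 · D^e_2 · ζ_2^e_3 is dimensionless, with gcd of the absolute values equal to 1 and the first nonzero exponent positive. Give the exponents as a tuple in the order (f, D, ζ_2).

L: e_1·(0) + e_2·(1) + e_3·(1) = 0
T: e_1·(-1) + e_2·(0) + e_3·(-1) = 0
Solving this homogeneous linear system for the smallest-integer solution (first nonzero entry positive) gives (1, 1, -1).

(1, 1, -1)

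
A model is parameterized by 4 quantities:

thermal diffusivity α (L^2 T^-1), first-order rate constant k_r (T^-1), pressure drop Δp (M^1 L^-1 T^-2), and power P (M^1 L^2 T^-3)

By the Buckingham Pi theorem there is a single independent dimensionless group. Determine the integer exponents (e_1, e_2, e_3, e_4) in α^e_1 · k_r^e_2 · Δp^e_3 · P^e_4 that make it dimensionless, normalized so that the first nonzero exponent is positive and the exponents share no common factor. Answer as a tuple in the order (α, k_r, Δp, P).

M: e_1·(0) + e_2·(0) + e_3·(1) + e_4·(1) = 0
L: e_1·(2) + e_2·(0) + e_3·(-1) + e_4·(2) = 0
T: e_1·(-1) + e_2·(-1) + e_3·(-2) + e_4·(-3) = 0
Solving this homogeneous linear system for the smallest-integer solution (first nonzero entry positive) gives (3, -1, 2, -2).

(3, -1, 2, -2)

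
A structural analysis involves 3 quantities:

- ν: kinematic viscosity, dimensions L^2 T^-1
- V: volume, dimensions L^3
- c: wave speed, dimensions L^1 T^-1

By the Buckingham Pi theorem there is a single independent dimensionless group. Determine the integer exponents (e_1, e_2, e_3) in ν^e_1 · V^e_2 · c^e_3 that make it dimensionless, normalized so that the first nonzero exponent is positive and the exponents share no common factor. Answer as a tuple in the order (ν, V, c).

(3, -1, -3)

L: e_1·(2) + e_2·(3) + e_3·(1) = 0
T: e_1·(-1) + e_2·(0) + e_3·(-1) = 0
Solving this homogeneous linear system for the smallest-integer solution (first nonzero entry positive) gives (3, -1, -3).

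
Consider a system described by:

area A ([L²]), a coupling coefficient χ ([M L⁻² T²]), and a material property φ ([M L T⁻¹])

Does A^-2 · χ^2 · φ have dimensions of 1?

no

Sum the exponent of each base dimension across the product:
  M: −2·[A]_M + 2·[χ]_M + [φ]_M = −2·(0) + 2·(1) + (1) = 3
  L: −2·[A]_L + 2·[χ]_L + [φ]_L = −2·(2) + 2·(-2) + (1) = -7
  T: −2·[A]_T + 2·[χ]_T + [φ]_T = −2·(0) + 2·(2) + (-1) = 3
Net dimensions [M³ L⁻⁷ T³] ≠ [1] — not dimensionless.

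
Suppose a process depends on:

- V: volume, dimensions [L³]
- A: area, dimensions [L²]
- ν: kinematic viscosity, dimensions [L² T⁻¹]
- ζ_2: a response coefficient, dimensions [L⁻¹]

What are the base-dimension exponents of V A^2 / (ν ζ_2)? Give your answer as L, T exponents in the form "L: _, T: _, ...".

Collect each base-dimension exponent across the product:
  L: (3) + 2·(2) − (2) − (-1) = 6
  T: (0) + 2·(0) − (-1) − (0) = 1
So the dimensions are [L⁶ T].

L: 6, T: 1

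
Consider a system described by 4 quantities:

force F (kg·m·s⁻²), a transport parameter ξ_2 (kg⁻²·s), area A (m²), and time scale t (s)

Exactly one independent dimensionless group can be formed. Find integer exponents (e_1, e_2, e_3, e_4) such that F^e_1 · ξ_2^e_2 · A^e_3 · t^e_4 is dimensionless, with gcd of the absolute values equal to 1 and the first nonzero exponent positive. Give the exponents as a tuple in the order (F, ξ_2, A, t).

(2, 1, -1, 3)

M: e_1·(1) + e_2·(-2) + e_3·(0) + e_4·(0) = 0
L: e_1·(1) + e_2·(0) + e_3·(2) + e_4·(0) = 0
T: e_1·(-2) + e_2·(1) + e_3·(0) + e_4·(1) = 0
Solving this homogeneous linear system for the smallest-integer solution (first nonzero entry positive) gives (2, 1, -1, 3).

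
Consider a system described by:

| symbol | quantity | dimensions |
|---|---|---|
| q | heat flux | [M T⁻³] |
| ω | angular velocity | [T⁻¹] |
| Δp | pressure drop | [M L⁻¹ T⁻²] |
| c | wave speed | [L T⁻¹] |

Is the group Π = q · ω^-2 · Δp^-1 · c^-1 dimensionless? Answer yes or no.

Sum the exponent of each base dimension across the product:
  M: [q]_M − 2·[ω]_M − [Δp]_M − [c]_M = (1) − 2·(0) − (1) − (0) = 0
  L: [q]_L − 2·[ω]_L − [Δp]_L − [c]_L = (0) − 2·(0) − (-1) − (1) = 0
  T: [q]_T − 2·[ω]_T − [Δp]_T − [c]_T = (-3) − 2·(-1) − (-2) − (-1) = 2
Net dimensions [T²] ≠ [1] — not dimensionless.

no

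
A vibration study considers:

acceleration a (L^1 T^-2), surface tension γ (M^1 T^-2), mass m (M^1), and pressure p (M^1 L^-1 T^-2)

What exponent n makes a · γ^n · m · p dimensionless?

Balance the M exponent: (1)·n from γ, plus (0) + (1) + (1) = 2 from the rest, must sum to zero.
n + 2 = 0, so n = -2.

-2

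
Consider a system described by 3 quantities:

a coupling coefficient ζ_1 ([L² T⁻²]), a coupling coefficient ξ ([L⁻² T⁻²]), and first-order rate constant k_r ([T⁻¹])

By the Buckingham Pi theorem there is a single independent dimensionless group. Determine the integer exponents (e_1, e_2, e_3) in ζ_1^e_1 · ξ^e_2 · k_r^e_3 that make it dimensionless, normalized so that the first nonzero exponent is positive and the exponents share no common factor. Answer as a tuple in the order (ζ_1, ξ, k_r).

L: e_1·(2) + e_2·(-2) + e_3·(0) = 0
T: e_1·(-2) + e_2·(-2) + e_3·(-1) = 0
Solving this homogeneous linear system for the smallest-integer solution (first nonzero entry positive) gives (1, 1, -4).

(1, 1, -4)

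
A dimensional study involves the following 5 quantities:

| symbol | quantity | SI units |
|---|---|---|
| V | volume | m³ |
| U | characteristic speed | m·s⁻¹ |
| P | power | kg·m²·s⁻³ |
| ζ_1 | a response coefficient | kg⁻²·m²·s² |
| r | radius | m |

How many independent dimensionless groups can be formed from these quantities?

There are 5 variables and 3 base dimensions (M, L, T).
The dimension matrix has rank 3.
Independent dimensionless groups: 5 − 3 = 2.

2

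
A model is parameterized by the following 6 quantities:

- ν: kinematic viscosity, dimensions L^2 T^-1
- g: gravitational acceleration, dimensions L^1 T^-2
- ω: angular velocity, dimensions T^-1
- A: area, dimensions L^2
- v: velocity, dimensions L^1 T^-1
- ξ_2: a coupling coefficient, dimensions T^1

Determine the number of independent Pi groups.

There are 6 variables and 2 base dimensions (L, T).
The dimension matrix has rank 2.
Independent dimensionless groups: 6 − 2 = 4.

4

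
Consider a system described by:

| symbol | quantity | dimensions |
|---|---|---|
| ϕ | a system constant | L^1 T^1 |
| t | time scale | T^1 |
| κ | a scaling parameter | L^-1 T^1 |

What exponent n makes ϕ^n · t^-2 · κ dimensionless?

Balance the L exponent: (1)·n from ϕ, plus −2·(0) + (-1) = -1 from the rest, must sum to zero.
n − 1 = 0, so n = 1.

1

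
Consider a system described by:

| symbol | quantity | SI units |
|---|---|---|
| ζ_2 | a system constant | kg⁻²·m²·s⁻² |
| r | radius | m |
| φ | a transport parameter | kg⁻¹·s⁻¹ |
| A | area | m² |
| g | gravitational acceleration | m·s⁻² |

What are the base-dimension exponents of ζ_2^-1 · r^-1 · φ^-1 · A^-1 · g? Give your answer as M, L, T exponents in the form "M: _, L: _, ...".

Collect each base-dimension exponent across the product:
  M: −(-2) − (0) − (-1) − (0) + (0) = 3
  L: −(2) − (1) − (0) − (2) + (1) = -4
  T: −(-2) − (0) − (-1) − (0) + (-2) = 1
So the dimensions are [M³ L⁻⁴ T].

M: 3, L: -4, T: 1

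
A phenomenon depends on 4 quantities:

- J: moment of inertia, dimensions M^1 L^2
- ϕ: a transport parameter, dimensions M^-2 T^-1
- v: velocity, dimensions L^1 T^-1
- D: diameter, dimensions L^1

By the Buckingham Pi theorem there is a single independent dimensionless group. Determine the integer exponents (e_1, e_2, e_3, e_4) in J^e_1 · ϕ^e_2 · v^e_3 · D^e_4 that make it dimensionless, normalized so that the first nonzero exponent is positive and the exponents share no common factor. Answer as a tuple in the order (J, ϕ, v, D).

(2, 1, -1, -3)

M: e_1·(1) + e_2·(-2) + e_3·(0) + e_4·(0) = 0
L: e_1·(2) + e_2·(0) + e_3·(1) + e_4·(1) = 0
T: e_1·(0) + e_2·(-1) + e_3·(-1) + e_4·(0) = 0
Solving this homogeneous linear system for the smallest-integer solution (first nonzero entry positive) gives (2, 1, -1, -3).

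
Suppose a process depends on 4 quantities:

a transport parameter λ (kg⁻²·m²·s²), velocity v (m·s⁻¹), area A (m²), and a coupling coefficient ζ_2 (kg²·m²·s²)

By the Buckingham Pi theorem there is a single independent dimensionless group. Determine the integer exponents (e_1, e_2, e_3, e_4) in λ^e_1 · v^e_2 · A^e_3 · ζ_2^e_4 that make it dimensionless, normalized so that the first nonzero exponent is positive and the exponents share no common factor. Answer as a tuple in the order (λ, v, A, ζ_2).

M: e_1·(-2) + e_2·(0) + e_3·(0) + e_4·(2) = 0
L: e_1·(2) + e_2·(1) + e_3·(2) + e_4·(2) = 0
T: e_1·(2) + e_2·(-1) + e_3·(0) + e_4·(2) = 0
Solving this homogeneous linear system for the smallest-integer solution (first nonzero entry positive) gives (1, 4, -4, 1).

(1, 4, -4, 1)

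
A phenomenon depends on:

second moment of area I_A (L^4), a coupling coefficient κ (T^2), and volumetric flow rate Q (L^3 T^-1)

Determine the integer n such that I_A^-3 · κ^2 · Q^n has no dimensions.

Balance the L exponent: (3)·n from Q, plus −3·(4) + 2·(0) = -12 from the rest, must sum to zero.
3n − 12 = 0, so n = 4.

4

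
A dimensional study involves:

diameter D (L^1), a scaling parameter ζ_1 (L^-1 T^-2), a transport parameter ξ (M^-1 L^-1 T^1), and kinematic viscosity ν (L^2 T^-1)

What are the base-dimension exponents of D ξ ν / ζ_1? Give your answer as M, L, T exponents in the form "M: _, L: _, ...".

Collect each base-dimension exponent across the product:
  M: (0) − (0) + (-1) + (0) = -1
  L: (1) − (-1) + (-1) + (2) = 3
  T: (0) − (-2) + (1) + (-1) = 2
So the dimensions are [M⁻¹ L³ T²].

M: -1, L: 3, T: 2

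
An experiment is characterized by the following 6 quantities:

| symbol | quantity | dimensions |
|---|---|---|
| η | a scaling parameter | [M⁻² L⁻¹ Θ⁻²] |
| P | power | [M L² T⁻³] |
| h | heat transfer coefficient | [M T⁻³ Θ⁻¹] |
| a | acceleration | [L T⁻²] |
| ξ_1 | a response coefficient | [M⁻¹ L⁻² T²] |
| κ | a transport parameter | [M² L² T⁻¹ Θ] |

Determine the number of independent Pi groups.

There are 6 variables and 4 base dimensions (M, L, T, Θ).
The dimension matrix has rank 4.
Independent dimensionless groups: 6 − 4 = 2.

2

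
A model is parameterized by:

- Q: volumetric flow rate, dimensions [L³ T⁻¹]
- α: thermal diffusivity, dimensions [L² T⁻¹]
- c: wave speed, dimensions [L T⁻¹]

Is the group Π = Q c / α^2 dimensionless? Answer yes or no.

Sum the exponent of each base dimension across the product:
  M: [Q]_M − 2·[α]_M + [c]_M = (0) − 2·(0) + (0) = 0
  L: [Q]_L − 2·[α]_L + [c]_L = (3) − 2·(2) + (1) = 0
  T: [Q]_T − 2·[α]_T + [c]_T = (-1) − 2·(-1) + (-1) = 0
All base exponents vanish — dimensionless.

yes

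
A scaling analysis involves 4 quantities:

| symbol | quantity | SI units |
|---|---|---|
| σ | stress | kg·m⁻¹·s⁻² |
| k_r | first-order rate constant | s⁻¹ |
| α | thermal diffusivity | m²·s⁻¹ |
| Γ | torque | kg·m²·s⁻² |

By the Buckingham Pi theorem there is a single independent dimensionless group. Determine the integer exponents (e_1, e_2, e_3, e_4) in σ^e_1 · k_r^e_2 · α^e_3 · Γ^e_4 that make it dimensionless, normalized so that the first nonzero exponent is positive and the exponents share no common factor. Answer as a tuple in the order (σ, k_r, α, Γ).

(2, -3, 3, -2)

M: e_1·(1) + e_2·(0) + e_3·(0) + e_4·(1) = 0
L: e_1·(-1) + e_2·(0) + e_3·(2) + e_4·(2) = 0
T: e_1·(-2) + e_2·(-1) + e_3·(-1) + e_4·(-2) = 0
Solving this homogeneous linear system for the smallest-integer solution (first nonzero entry positive) gives (2, -3, 3, -2).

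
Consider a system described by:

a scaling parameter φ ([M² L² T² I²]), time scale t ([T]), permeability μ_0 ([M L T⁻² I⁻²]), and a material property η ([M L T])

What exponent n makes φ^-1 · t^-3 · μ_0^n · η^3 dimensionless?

-1

Balance the M exponent: (1)·n from μ_0, plus −(2) − 3·(0) + 3·(1) = 1 from the rest, must sum to zero.
n + 1 = 0, so n = -1.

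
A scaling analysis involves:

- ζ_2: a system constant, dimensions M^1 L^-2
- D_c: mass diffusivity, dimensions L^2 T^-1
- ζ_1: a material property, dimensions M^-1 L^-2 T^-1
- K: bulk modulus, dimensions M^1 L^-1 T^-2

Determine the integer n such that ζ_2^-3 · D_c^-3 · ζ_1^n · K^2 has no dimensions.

Balance the M exponent: (-1)·n from ζ_1, plus −3·(1) − 3·(0) + 2·(1) = -1 from the rest, must sum to zero.
−n − 1 = 0, so n = -1.

-1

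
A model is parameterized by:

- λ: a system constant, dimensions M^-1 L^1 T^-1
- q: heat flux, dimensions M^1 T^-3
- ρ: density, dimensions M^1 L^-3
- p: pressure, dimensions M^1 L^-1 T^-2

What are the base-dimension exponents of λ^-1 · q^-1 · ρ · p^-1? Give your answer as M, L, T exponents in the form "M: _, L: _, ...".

Collect each base-dimension exponent across the product:
  M: −(-1) − (1) + (1) − (1) = 0
  L: −(1) − (0) + (-3) − (-1) = -3
  T: −(-1) − (-3) + (0) − (-2) = 6
So the dimensions are [L⁻³ T⁶].

M: 0, L: -3, T: 6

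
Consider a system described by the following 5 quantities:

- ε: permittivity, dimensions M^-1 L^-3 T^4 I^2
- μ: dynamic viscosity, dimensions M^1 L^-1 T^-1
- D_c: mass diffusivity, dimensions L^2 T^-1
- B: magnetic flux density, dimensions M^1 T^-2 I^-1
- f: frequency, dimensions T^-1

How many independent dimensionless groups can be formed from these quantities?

1

There are 5 variables and 4 base dimensions (M, L, T, I).
The dimension matrix has rank 4.
Independent dimensionless groups: 5 − 4 = 1.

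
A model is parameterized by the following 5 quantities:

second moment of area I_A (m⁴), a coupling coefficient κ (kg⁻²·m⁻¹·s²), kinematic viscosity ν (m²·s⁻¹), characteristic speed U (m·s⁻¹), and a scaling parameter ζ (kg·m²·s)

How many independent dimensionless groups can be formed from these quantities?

2

There are 5 variables and 3 base dimensions (M, L, T).
The dimension matrix has rank 3.
Independent dimensionless groups: 5 − 3 = 2.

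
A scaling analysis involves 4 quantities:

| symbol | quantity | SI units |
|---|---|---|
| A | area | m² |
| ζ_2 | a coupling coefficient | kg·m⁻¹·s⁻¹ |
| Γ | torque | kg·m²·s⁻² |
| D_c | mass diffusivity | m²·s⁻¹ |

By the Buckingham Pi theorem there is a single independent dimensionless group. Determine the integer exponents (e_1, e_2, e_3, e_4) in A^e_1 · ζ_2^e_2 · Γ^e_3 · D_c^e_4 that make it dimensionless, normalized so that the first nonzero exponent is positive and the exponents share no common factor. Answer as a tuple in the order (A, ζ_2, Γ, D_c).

M: e_1·(0) + e_2·(1) + e_3·(1) + e_4·(0) = 0
L: e_1·(2) + e_2·(-1) + e_3·(2) + e_4·(2) = 0
T: e_1·(0) + e_2·(-1) + e_3·(-2) + e_4·(-1) = 0
Solving this homogeneous linear system for the smallest-integer solution (first nonzero entry positive) gives (1, 2, -2, 2).

(1, 2, -2, 2)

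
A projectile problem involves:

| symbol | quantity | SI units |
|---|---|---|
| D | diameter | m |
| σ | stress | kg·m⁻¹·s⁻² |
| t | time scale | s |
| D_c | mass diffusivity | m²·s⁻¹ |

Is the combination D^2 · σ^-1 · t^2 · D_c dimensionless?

no

Sum the exponent of each base dimension across the product:
  M: 2·[D]_M − [σ]_M + 2·[t]_M + [D_c]_M = 2·(0) − (1) + 2·(0) + (0) = -1
  L: 2·[D]_L − [σ]_L + 2·[t]_L + [D_c]_L = 2·(1) − (-1) + 2·(0) + (2) = 5
  T: 2·[D]_T − [σ]_T + 2·[t]_T + [D_c]_T = 2·(0) − (-2) + 2·(1) + (-1) = 3
Net dimensions [M⁻¹ L⁵ T³] ≠ [1] — not dimensionless.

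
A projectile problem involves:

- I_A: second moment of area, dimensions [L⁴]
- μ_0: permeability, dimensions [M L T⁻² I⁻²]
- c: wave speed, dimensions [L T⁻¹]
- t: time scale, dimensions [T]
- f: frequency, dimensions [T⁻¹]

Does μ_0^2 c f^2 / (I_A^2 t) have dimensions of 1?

Sum the exponent of each base dimension across the product:
  M: −2·[I_A]_M + 2·[μ_0]_M + [c]_M − [t]_M + 2·[f]_M = −2·(0) + 2·(1) + (0) − (0) + 2·(0) = 2
  L: −2·[I_A]_L + 2·[μ_0]_L + [c]_L − [t]_L + 2·[f]_L = −2·(4) + 2·(1) + (1) − (0) + 2·(0) = -5
  T: −2·[I_A]_T + 2·[μ_0]_T + [c]_T − [t]_T + 2·[f]_T = −2·(0) + 2·(-2) + (-1) − (1) + 2·(-1) = -8
  I: −2·[I_A]_I + 2·[μ_0]_I + [c]_I − [t]_I + 2·[f]_I = −2·(0) + 2·(-2) + (0) − (0) + 2·(0) = -4
Net dimensions [M² L⁻⁵ T⁻⁸ I⁻⁴] ≠ [1] — not dimensionless.

no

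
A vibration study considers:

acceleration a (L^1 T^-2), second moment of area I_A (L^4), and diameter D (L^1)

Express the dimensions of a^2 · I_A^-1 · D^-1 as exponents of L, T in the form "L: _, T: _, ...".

L: -3, T: -4

Collect each base-dimension exponent across the product:
  L: 2·(1) − (4) − (1) = -3
  T: 2·(-2) − (0) − (0) = -4
So the dimensions are [L⁻³ T⁻⁴].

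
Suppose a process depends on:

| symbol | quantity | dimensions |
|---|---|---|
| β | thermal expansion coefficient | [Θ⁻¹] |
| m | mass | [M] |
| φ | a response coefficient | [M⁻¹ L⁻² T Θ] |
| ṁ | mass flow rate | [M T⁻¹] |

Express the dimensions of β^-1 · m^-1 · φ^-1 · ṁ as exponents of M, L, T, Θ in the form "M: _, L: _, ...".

M: 1, L: 2, T: -2, Θ: 0

Collect each base-dimension exponent across the product:
  M: −(0) − (1) − (-1) + (1) = 1
  L: −(0) − (0) − (-2) + (0) = 2
  T: −(0) − (0) − (1) + (-1) = -2
  Θ: −(-1) − (0) − (1) + (0) = 0
So the dimensions are [M L² T⁻²].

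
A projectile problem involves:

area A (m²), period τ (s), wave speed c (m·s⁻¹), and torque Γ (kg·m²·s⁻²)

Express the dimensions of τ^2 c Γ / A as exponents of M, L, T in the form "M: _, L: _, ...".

M: 1, L: 1, T: -1

Collect each base-dimension exponent across the product:
  M: −(0) + 2·(0) + (0) + (1) = 1
  L: −(2) + 2·(0) + (1) + (2) = 1
  T: −(0) + 2·(1) + (-1) + (-2) = -1
So the dimensions are [M L T⁻¹].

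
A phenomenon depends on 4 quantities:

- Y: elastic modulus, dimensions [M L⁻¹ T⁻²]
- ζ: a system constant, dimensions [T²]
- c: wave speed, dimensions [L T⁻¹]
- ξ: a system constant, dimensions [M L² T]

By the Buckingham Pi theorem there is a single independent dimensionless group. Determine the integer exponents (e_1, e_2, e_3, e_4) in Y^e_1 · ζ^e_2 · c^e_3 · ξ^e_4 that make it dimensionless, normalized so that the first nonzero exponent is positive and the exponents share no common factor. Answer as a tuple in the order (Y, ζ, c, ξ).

M: e_1·(1) + e_2·(0) + e_3·(0) + e_4·(1) = 0
L: e_1·(-1) + e_2·(0) + e_3·(1) + e_4·(2) = 0
T: e_1·(-2) + e_2·(2) + e_3·(-1) + e_4·(1) = 0
Solving this homogeneous linear system for the smallest-integer solution (first nonzero entry positive) gives (1, 3, 3, -1).

(1, 3, 3, -1)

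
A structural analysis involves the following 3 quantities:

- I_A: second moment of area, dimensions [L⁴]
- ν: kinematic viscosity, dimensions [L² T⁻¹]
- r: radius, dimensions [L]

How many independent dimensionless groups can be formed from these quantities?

1

There are 3 variables and 2 base dimensions (L, T).
The dimension matrix has rank 2.
Independent dimensionless groups: 3 − 2 = 1.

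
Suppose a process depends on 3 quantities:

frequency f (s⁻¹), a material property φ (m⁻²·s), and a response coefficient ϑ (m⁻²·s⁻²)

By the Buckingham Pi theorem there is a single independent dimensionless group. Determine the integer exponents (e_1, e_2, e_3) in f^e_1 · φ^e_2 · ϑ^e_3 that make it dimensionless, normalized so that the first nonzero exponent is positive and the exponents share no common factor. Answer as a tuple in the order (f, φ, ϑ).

(3, 1, -1)

L: e_1·(0) + e_2·(-2) + e_3·(-2) = 0
T: e_1·(-1) + e_2·(1) + e_3·(-2) = 0
Solving this homogeneous linear system for the smallest-integer solution (first nonzero entry positive) gives (3, 1, -1).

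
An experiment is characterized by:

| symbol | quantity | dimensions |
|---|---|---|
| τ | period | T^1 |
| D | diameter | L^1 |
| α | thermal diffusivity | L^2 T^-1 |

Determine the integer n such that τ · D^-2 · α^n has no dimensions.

Balance the L exponent: (2)·n from α, plus (0) − 2·(1) = -2 from the rest, must sum to zero.
2n − 2 = 0, so n = 1.

1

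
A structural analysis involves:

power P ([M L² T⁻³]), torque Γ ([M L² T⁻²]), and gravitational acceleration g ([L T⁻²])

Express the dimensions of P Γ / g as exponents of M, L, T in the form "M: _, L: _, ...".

M: 2, L: 3, T: -3

Collect each base-dimension exponent across the product:
  M: (1) + (1) − (0) = 2
  L: (2) + (2) − (1) = 3
  T: (-3) + (-2) − (-2) = -3
So the dimensions are [M² L³ T⁻³].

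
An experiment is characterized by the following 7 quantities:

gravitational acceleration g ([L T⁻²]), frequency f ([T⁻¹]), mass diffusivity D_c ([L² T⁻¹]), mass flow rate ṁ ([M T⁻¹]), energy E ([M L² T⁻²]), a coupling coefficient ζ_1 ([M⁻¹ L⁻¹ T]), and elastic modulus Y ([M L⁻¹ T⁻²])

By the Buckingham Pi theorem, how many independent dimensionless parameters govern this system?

4

There are 7 variables and 3 base dimensions (M, L, T).
The dimension matrix has rank 3.
Independent dimensionless groups: 7 − 3 = 4.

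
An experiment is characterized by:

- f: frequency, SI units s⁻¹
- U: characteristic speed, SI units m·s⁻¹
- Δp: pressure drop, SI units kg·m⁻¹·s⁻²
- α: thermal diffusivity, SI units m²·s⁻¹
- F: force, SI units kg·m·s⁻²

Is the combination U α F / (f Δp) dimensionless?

Sum the exponent of each base dimension across the product:
  M: −[f]_M + [U]_M − [Δp]_M + [α]_M + [F]_M = −(0) + (0) − (1) + (0) + (1) = 0
  L: −[f]_L + [U]_L − [Δp]_L + [α]_L + [F]_L = −(0) + (1) − (-1) + (2) + (1) = 5
  T: −[f]_T + [U]_T − [Δp]_T + [α]_T + [F]_T = −(-1) + (-1) − (-2) + (-1) + (-2) = -1
Net dimensions [L⁵ T⁻¹] ≠ [1] — not dimensionless.

no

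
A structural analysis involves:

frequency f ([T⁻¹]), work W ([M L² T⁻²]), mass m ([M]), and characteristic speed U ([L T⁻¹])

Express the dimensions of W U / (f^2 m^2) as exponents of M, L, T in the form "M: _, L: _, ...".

M: -1, L: 3, T: -1

Collect each base-dimension exponent across the product:
  M: −2·(0) + (1) − 2·(1) + (0) = -1
  L: −2·(0) + (2) − 2·(0) + (1) = 3
  T: −2·(-1) + (-2) − 2·(0) + (-1) = -1
So the dimensions are [M⁻¹ L³ T⁻¹].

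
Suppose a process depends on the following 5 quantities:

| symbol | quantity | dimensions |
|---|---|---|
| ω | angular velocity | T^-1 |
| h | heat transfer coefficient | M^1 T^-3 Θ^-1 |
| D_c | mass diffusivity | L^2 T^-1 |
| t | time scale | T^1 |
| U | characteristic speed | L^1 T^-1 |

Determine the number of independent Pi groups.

There are 5 variables and 4 base dimensions (M, L, T, Θ).
The dimension matrix has rank 3 (less than 4: the dimension vectors are linearly dependent).
Independent dimensionless groups: 5 − 3 = 2.

2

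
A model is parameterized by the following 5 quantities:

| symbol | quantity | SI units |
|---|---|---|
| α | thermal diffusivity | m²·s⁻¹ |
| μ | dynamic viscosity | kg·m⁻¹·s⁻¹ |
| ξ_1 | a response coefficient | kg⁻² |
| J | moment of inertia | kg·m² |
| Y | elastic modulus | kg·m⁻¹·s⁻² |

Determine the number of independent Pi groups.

2

There are 5 variables and 3 base dimensions (M, L, T).
The dimension matrix has rank 3.
Independent dimensionless groups: 5 − 3 = 2.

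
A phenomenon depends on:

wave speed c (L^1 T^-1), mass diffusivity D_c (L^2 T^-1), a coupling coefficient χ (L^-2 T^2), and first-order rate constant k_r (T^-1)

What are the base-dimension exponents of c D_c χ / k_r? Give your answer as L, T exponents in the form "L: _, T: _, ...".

L: 1, T: 1

Collect each base-dimension exponent across the product:
  L: (1) + (2) + (-2) − (0) = 1
  T: (-1) + (-1) + (2) − (-1) = 1
So the dimensions are [L T].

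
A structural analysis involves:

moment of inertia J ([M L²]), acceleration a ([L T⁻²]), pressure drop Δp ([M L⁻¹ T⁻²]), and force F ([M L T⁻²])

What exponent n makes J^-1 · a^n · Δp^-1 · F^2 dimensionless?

-1

Balance the L exponent: (1)·n from a, plus −(2) − (-1) + 2·(1) = 1 from the rest, must sum to zero.
n + 1 = 0, so n = -1.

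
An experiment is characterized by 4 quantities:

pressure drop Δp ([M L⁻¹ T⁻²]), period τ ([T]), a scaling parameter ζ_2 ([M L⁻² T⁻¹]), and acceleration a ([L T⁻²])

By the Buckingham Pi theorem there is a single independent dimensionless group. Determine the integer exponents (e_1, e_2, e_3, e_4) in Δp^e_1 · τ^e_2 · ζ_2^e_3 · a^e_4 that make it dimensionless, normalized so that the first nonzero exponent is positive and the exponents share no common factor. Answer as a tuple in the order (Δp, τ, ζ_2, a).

(1, -1, -1, -1)

M: e_1·(1) + e_2·(0) + e_3·(1) + e_4·(0) = 0
L: e_1·(-1) + e_2·(0) + e_3·(-2) + e_4·(1) = 0
T: e_1·(-2) + e_2·(1) + e_3·(-1) + e_4·(-2) = 0
Solving this homogeneous linear system for the smallest-integer solution (first nonzero entry positive) gives (1, -1, -1, -1).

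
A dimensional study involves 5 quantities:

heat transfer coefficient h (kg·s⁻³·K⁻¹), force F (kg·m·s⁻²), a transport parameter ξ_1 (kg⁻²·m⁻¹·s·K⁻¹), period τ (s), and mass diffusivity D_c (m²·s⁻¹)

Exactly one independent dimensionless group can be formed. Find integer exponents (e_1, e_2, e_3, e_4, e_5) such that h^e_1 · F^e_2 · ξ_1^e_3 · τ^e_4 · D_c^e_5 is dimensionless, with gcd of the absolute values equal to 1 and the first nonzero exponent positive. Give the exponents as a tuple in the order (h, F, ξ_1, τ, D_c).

(1, -3, -1, -1, 1)

M: e_1·(1) + e_2·(1) + e_3·(-2) + e_4·(0) + e_5·(0) = 0
L: e_1·(0) + e_2·(1) + e_3·(-1) + e_4·(0) + e_5·(2) = 0
T: e_1·(-3) + e_2·(-2) + e_3·(1) + e_4·(1) + e_5·(-1) = 0
Θ: e_1·(-1) + e_2·(0) + e_3·(-1) + e_4·(0) + e_5·(0) = 0
Solving this homogeneous linear system for the smallest-integer solution (first nonzero entry positive) gives (1, -3, -1, -1, 1).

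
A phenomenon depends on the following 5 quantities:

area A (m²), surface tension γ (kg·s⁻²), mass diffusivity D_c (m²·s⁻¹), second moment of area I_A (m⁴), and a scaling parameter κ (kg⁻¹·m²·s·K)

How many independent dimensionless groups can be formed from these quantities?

There are 5 variables and 4 base dimensions (M, L, T, Θ).
The dimension matrix has rank 4.
Independent dimensionless groups: 5 − 4 = 1.

1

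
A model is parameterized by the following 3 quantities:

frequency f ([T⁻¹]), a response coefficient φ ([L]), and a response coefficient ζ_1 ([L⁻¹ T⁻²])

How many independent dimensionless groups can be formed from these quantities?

There are 3 variables and 2 base dimensions (L, T).
The dimension matrix has rank 2.
Independent dimensionless groups: 3 − 2 = 1.

1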